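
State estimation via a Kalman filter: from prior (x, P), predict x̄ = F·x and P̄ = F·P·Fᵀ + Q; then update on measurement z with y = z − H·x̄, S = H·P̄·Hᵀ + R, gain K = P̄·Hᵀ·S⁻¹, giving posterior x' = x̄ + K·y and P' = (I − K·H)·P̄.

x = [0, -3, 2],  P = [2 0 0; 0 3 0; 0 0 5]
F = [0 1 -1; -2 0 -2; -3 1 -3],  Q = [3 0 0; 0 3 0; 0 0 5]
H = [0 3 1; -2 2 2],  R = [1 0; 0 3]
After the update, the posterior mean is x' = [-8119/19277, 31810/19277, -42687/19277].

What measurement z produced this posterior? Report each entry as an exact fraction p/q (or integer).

x̄ = F·x = [-5, -4, -9]
P̄ = F·P·Fᵀ + Q = [11 10 18; 10 31 42; 18 42 71]
S = H·P̄·Hᵀ + R = [603 568; 568 567]
K = P̄·Hᵀ·S⁻¹ = [7904/19277 -6762/19277; 4977/19277 -702/19277; 3779/19277 2674/19277]
x' − x̄ = [88266/19277, 108918/19277, 130806/19277] = K·y
y = (KᵀK)⁻¹·Kᵀ·(x' − x̄) = [24, 15]
z = y + H·x̄ = [24, 15] + [-21, -16] = [3, -1]

z = [3, -1]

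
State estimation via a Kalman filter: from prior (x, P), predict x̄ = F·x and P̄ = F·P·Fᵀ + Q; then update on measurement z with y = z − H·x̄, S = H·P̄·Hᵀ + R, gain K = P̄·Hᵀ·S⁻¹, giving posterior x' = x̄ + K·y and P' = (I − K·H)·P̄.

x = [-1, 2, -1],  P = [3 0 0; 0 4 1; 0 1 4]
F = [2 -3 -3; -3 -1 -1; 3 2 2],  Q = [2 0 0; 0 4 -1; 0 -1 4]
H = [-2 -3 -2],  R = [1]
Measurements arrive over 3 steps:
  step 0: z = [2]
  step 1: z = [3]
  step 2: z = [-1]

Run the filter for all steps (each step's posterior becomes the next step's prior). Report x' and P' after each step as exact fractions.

step 0: x' = [-435/151, 404/151, -323/151], P' = [2904/151 -2268/151 538/151; -2268/151 9781/302 -5055/151; 538/151 -5055/151 7023/151]
step 1: x' = [-784770/145381, 1063611/145381, -1029105/145381], P' = [5620529/145381 -6621413/145381 4367545/145381; -6621413/145381 10839103/145381 -9659646/145381; 4367545/145381 -9659646/145381 10135846/145381]
step 2: x' = [-127367011/25558101, 310021336/25558101, -975209168/76674303], P' = [467702720/8519367 -659625497/8519367 1576199530/25558101; -659625497/8519367 1159236554/8519367 -3244135276/25558101; 1576199530/25558101 -3244135276/25558101 9885176255/76674303]

step 0: x̄ = F·x = [-5, 2, -1]
step 0: P̄ = F·P·Fᵀ + Q = [104 12 -42; 12 41 -48; -42 -48 71]
step 0: y = z − H·x̄ = [-4]
step 0: S = H·P̄·Hᵀ + R = [302]
step 0: K = P̄·Hᵀ·S⁻¹ = [-80/151; -51/302; 43/151]
step 0: x' = x̄ + K·y = [-435/151, 404/151, -323/151]
step 0: P' = (I − K·H)·P̄ = [2904/151 -2268/151 538/151; -2268/151 9781/302 -5055/151; 538/151 -5055/151 7023/151]
step 1: x̄ = F·x = [-1113/151, 1224/151, -1143/151]
step 1: P̄ = F·P·Fᵀ + Q = [97819/302 -48247/302 15253/151; -48247/302 36327/302 -14324/151; 15253/151 -14324/151 13194/151]
step 1: y = z − H·x̄ = [-387/151]
step 1: S = H·P̄·Hᵀ + R = [145381/302]
step 1: K = P̄·Hᵀ·S⁻¹ = [-111909/145381; 44809/145381; -27844/145381]
step 1: x' = x̄ + K·y = [-784770/145381, 1063611/145381, -1029105/145381]
step 1: P' = (I − K·H)·P̄ = [5620529/145381 -6621413/145381 4367545/145381; -6621413/145381 10839103/145381 -9659646/145381; 4367545/145381 -9659646/145381 10135846/145381]
step 2: x̄ = F·x = [-1673058/145381, 2319804/145381, -2285298/145381]
step 2: P̄ = F·P·Fᵀ + Q = [64720207/145381 -44533279/145381 35058572/145381; -44533279/145381 39298734/145381 -33756644/145381; 35058572/145381 -33756644/145381 30742497/145381]
step 2: y = z − H·x̄ = [-1102681/145381]
step 2: S = H·P̄·Hᵀ + R = [76674303/145381]
step 2: K = P̄·Hᵀ·S⁻¹ = [-21985907/25558101; 12894548/25558101; -30332206/76674303]
step 2: x' = x̄ + K·y = [-127367011/25558101, 310021336/25558101, -975209168/76674303]
step 2: P' = (I − K·H)·P̄ = [467702720/8519367 -659625497/8519367 1576199530/25558101; -659625497/8519367 1159236554/8519367 -3244135276/25558101; 1576199530/25558101 -3244135276/25558101 9885176255/76674303]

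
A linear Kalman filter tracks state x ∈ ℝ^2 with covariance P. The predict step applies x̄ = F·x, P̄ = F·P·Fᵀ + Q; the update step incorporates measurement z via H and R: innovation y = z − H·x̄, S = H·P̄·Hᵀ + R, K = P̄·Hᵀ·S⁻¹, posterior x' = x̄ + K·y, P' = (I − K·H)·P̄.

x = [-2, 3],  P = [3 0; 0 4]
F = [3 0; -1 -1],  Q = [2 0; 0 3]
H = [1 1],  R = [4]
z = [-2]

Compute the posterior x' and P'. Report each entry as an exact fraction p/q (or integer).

x' = [-2, -4/5]
P' = [13 -49/5; -49/5 249/25]

x̄ = F·x = [-6, -1]
P̄ = F·P·Fᵀ + Q = [29 -9; -9 10]
y = z − H·x̄ = [5]
S = H·P̄·Hᵀ + R = [25]
K = P̄·Hᵀ·S⁻¹ = [4/5; 1/25]
x' = x̄ + K·y = [-2, -4/5]
P' = (I − K·H)·P̄ = [13 -49/5; -49/5 249/25]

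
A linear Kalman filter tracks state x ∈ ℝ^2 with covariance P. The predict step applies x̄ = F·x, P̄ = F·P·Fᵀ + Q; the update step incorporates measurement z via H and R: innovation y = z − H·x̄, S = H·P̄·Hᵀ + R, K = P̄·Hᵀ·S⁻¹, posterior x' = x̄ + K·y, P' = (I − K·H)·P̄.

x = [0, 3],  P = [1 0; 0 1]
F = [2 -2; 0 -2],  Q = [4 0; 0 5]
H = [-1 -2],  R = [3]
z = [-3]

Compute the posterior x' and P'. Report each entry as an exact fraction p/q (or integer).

x̄ = F·x = [-6, -6]
P̄ = F·P·Fᵀ + Q = [12 4; 4 9]
y = z − H·x̄ = [-21]
S = H·P̄·Hᵀ + R = [67]
K = P̄·Hᵀ·S⁻¹ = [-20/67; -22/67]
x' = x̄ + K·y = [18/67, 60/67]
P' = (I − K·H)·P̄ = [404/67 -172/67; -172/67 119/67]

x' = [18/67, 60/67]
P' = [404/67 -172/67; -172/67 119/67]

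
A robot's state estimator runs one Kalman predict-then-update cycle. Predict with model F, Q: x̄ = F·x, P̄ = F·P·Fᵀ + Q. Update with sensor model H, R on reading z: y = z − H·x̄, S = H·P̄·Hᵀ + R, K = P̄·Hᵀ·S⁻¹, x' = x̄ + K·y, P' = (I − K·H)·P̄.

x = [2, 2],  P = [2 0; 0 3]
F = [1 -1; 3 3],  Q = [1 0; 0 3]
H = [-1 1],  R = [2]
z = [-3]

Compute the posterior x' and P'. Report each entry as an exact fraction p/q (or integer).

x' = [135/62, -21/62]
P' = [291/62 273/62; 273/62 375/62]

x̄ = F·x = [0, 12]
P̄ = F·P·Fᵀ + Q = [6 -3; -3 48]
y = z − H·x̄ = [-15]
S = H·P̄·Hᵀ + R = [62]
K = P̄·Hᵀ·S⁻¹ = [-9/62; 51/62]
x' = x̄ + K·y = [135/62, -21/62]
P' = (I − K·H)·P̄ = [291/62 273/62; 273/62 375/62]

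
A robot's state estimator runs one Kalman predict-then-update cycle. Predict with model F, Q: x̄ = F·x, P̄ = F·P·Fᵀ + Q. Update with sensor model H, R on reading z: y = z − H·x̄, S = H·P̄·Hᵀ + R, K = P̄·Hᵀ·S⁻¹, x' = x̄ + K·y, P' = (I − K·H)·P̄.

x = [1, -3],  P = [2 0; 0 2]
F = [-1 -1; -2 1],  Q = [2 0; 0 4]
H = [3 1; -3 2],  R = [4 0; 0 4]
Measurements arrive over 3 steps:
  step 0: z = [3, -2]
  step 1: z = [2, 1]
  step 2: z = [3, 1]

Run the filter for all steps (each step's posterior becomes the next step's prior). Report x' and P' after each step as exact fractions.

step 0: x̄ = F·x = [2, -5]
step 0: P̄ = F·P·Fᵀ + Q = [6 2; 2 14]
step 0: y = z − H·x̄ = [2, 14]
step 0: S = H·P̄·Hᵀ + R = [84 -20; -20 90]
step 0: K = P̄·Hᵀ·S⁻¹ = [38/179 -97/895; 56/179 281/895]
step 0: x' = x̄ + K·y = [812/895, 19/895]
step 0: P' = (I − K·H)·P̄ = [212/895 124/895; 124/895 748/895]
step 1: x̄ = F·x = [-831/895, -321/179]
step 1: P̄ = F·P·Fᵀ + Q = [2998/895 -40/179; -40/179 936/179]
step 1: y = z − H·x̄ = [5888/895, 1612/895]
step 1: S = H·P̄·Hᵀ + R = [34042/895 -18222/895; -18222/895 51682/895]
step 1: K = P̄·Hᵀ·S⁻¹ = [39569/199346 -22283/199346; 27399/99673 28869/99673]
step 1: x' = x̄ + K·y = [605/3437, 1845/3437]
step 1: P' = (I − K·H)·P̄ = [22538/99673 11524/99673; 11524/99673 75024/99673]
step 2: x̄ = F·x = [-350/491, 635/3437]
step 2: P̄ = F·P·Fᵀ + Q = [45708/14239 -2632/14239; -2632/14239 517772/99673]
step 2: y = z − H·x̄ = [17026/3437, -5183/3437]
step 2: S = H·P̄·Hᵀ + R = [3685524/99673 -1899332/99673; -1899332/99673 5570472/99673]
step 2: K = P̄·Hᵀ·S⁻¹ = [2101367/10611353 -1182182/10611353; 2914634/10611353 3071713/10611353]
step 2: x' = x̄ + K·y = [4628254/10611353, 11766680/10611353]
step 2: P' = (I − K·H)·P̄ = [2393296/10611353 1225580/10611353; 1225580/10611353 7981796/10611353]

step 0: x' = [812/895, 19/895], P' = [212/895 124/895; 124/895 748/895]
step 1: x' = [605/3437, 1845/3437], P' = [22538/99673 11524/99673; 11524/99673 75024/99673]
step 2: x' = [4628254/10611353, 11766680/10611353], P' = [2393296/10611353 1225580/10611353; 1225580/10611353 7981796/10611353]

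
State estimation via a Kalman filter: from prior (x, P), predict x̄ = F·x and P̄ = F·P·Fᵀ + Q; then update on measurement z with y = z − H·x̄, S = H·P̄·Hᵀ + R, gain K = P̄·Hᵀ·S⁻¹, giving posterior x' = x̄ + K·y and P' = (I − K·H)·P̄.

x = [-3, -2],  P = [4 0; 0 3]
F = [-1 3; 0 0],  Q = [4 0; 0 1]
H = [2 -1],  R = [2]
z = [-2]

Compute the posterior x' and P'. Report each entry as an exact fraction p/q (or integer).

x' = [-149/143, -4/143]
P' = [105/143 70/143; 70/143 142/143]

x̄ = F·x = [-3, 0]
P̄ = F·P·Fᵀ + Q = [35 0; 0 1]
y = z − H·x̄ = [4]
S = H·P̄·Hᵀ + R = [143]
K = P̄·Hᵀ·S⁻¹ = [70/143; -1/143]
x' = x̄ + K·y = [-149/143, -4/143]
P' = (I − K·H)·P̄ = [105/143 70/143; 70/143 142/143]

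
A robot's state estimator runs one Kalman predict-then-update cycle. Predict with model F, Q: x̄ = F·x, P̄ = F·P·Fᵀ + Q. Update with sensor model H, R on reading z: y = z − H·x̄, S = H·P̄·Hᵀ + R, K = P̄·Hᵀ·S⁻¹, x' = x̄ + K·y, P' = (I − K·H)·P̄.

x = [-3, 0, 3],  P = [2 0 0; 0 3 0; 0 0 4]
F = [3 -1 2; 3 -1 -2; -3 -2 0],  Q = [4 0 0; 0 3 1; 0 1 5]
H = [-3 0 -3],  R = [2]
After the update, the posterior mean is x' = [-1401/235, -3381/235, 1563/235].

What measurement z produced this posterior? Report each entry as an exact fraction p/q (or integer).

z = [-2]

x̄ = F·x = [-3, -15, 9]
P̄ = F·P·Fᵀ + Q = [41 5 -12; 5 40 -11; -12 -11 35]
S = H·P̄·Hᵀ + R = [470]
K = P̄·Hᵀ·S⁻¹ = [-87/470; 9/235; -69/470]
x' − x̄ = [-696/235, 144/235, -552/235] = K·y
y = (KᵀK)⁻¹·Kᵀ·(x' − x̄) = [16]
z = y + H·x̄ = [16] + [-18] = [-2]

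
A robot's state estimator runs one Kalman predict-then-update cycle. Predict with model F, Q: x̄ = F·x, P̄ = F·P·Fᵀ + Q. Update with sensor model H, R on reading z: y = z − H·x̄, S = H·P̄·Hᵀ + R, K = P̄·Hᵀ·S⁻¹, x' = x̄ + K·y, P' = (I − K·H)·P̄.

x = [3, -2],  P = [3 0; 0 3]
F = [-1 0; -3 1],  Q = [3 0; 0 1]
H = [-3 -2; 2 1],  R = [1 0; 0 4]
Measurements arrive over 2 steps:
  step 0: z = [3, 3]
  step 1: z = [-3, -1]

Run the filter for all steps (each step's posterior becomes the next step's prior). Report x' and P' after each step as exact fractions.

step 0: x' = [5/4, -19/6], P' = [603/448 -449/224; -449/224 1081/336]
step 1: x' = [727284/1425797, 732927/1425797], P' = [2005020/1425797 -2998284/1425797; -2998284/1425797 4815172/1425797]

step 0: x̄ = F·x = [-3, -11]
step 0: P̄ = F·P·Fᵀ + Q = [6 9; 9 31]
step 0: y = z − H·x̄ = [-28, 20]
step 0: S = H·P̄·Hᵀ + R = [287 -161; -161 95]
step 0: K = P̄·Hᵀ·S⁻¹ = [-13/448 11/64; -283/672 -19/96]
step 0: x' = x̄ + K·y = [5/4, -19/6]
step 0: P' = (I − K·H)·P̄ = [603/448 -449/224; -449/224 1081/336]
step 1: x̄ = F·x = [-5/4, -83/12]
step 1: P̄ = F·P·Fᵀ + Q = [1947/448 2707/448; 2707/448 38113/1344]
step 1: y = z − H·x̄ = [-247/12, 101/12]
step 1: S = H·P̄·Hᵀ + R = [303817/1344 -24017/192; -24017/192 14191/192]
step 1: K = P̄·Hᵀ·S⁻¹ = [-18492/1425797 252939/1425797; -635492/1425797 -295349/1425797]
step 1: x' = x̄ + K·y = [727284/1425797, 732927/1425797]
step 1: P' = (I − K·H)·P̄ = [2005020/1425797 -2998284/1425797; -2998284/1425797 4815172/1425797]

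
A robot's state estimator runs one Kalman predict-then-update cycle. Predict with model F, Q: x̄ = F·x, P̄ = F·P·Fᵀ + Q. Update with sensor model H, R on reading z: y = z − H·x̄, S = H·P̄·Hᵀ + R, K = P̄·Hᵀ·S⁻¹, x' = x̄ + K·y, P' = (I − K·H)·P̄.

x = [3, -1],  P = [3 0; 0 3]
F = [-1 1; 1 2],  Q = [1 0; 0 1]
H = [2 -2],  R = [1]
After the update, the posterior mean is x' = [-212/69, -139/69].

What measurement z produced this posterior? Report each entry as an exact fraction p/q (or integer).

z = [-2]

x̄ = F·x = [-4, 1]
P̄ = F·P·Fᵀ + Q = [7 3; 3 16]
S = H·P̄·Hᵀ + R = [69]
K = P̄·Hᵀ·S⁻¹ = [8/69; -26/69]
x' − x̄ = [64/69, -208/69] = K·y
y = (KᵀK)⁻¹·Kᵀ·(x' − x̄) = [8]
z = y + H·x̄ = [8] + [-10] = [-2]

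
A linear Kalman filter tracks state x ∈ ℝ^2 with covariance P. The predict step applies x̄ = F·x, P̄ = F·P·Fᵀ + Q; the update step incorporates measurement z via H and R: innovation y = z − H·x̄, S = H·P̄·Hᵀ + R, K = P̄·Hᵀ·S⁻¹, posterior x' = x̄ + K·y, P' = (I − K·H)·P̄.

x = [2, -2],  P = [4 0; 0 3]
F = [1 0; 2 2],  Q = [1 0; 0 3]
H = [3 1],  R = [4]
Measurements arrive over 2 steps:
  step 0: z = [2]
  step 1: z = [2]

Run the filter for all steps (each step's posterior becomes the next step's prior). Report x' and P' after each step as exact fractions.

step 0: x̄ = F·x = [2, 0]
step 0: P̄ = F·P·Fᵀ + Q = [5 8; 8 31]
step 0: y = z − H·x̄ = [-4]
step 0: S = H·P̄·Hᵀ + R = [128]
step 0: K = P̄·Hᵀ·S⁻¹ = [23/128; 55/128]
step 0: x' = x̄ + K·y = [41/32, -55/32]
step 0: P' = (I − K·H)·P̄ = [111/128 -241/128; -241/128 943/128]
step 1: x̄ = F·x = [41/32, -7/8]
step 1: P̄ = F·P·Fᵀ + Q = [239/128 -65/32; -65/32 167/8]
step 1: y = z − H·x̄ = [-31/32]
step 1: S = H·P̄·Hᵀ + R = [3775/128]
step 1: K = P̄·Hᵀ·S⁻¹ = [457/3775; 1892/3775]
step 1: x' = x̄ + K·y = [4394/3775, -5136/3775]
step 1: P' = (I − K·H)·P̄ = [5417/3775 -14423/3775; -14423/3775 50837/3775]

step 0: x' = [41/32, -55/32], P' = [111/128 -241/128; -241/128 943/128]
step 1: x' = [4394/3775, -5136/3775], P' = [5417/3775 -14423/3775; -14423/3775 50837/3775]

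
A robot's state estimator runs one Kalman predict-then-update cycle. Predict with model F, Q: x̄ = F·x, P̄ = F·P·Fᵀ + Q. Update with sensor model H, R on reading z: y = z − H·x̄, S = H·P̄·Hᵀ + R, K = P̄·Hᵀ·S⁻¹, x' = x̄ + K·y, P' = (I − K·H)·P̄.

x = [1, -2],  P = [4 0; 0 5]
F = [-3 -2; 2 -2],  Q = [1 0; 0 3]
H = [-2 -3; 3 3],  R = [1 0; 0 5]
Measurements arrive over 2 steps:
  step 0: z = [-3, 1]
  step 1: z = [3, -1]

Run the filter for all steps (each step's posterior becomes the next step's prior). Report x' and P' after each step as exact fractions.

step 0: x' = [-48124/23315, 55694/23315], P' = [119463/23315 -86093/23315; -86093/23315 64198/23315]
step 1: x' = [-30161930/72229981, -45309042/72229981], P' = [190252338/72229981 -139401978/72229981; -139401978/72229981 108774163/72229981]

step 0: x̄ = F·x = [1, 6]
step 0: P̄ = F·P·Fᵀ + Q = [57 -4; -4 39]
step 0: y = z − H·x̄ = [17, -20]
step 0: S = H·P̄·Hᵀ + R = [532 -633; -633 797]
step 0: K = P̄·Hᵀ·S⁻¹ = [19353/23315 20022/23315; -20408/23315 -13137/23315]
step 0: x' = x̄ + K·y = [-48124/23315, 55694/23315]
step 0: P' = (I − K·H)·P̄ = [119463/23315 -86093/23315; -86093/23315 64198/23315]
step 1: x̄ = F·x = [32984/23315, -207636/23315]
step 1: P̄ = F·P·Fᵀ + Q = [322158/23315 -632172/23315; -632172/23315 1493333/23315]
step 1: y = z − H·x̄ = [-97399/4663, 500641/23315]
step 1: S = H·P̄·Hᵀ + R = [1433176/4663 -1178073/4663; -1178073/4663 5076898/23315]
step 1: K = P̄·Hᵀ·S⁻¹ = [37701258/72229981 30510216/72229981; -47518533/72229981 -18376689/72229981]
step 1: x' = x̄ + K·y = [-30161930/72229981, -45309042/72229981]
step 1: P' = (I − K·H)·P̄ = [190252338/72229981 -139401978/72229981; -139401978/72229981 108774163/72229981]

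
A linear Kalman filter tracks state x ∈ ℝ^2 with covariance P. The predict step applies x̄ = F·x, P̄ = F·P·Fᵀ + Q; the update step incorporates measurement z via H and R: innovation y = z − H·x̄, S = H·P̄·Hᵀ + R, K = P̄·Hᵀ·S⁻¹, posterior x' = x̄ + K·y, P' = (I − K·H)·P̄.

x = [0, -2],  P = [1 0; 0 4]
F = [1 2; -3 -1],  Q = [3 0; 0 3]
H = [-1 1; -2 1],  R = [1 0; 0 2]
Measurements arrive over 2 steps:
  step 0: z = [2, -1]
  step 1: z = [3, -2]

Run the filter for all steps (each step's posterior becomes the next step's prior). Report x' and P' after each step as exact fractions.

step 0: x̄ = F·x = [-4, 2]
step 0: P̄ = F·P·Fᵀ + Q = [20 -11; -11 16]
step 0: y = z − H·x̄ = [-4, -11]
step 0: S = H·P̄·Hᵀ + R = [59 89; 89 142]
step 0: K = P̄·Hᵀ·S⁻¹ = [137/457 -250/457; 452/457 -161/457]
step 0: x' = x̄ + K·y = [374/457, 877/457]
step 0: P' = (I − K·H)·P̄ = [637/457 774/457; 774/457 1226/457]
step 1: x̄ = F·x = [2128/457, -1999/457]
step 1: P̄ = F·P·Fᵀ + Q = [10008/457 -9781/457; -9781/457 12974/457]
step 1: y = z − H·x̄ = [5498/457, 5341/457]
step 1: S = H·P̄·Hᵀ + R = [43001/457 62333/457; 62333/457 93044/457]
step 1: K = P̄·Hᵀ·S⁻¹ = [2347/16861 -6972/16861; 195076/252915 -42247/252915]
step 1: x' = x̄ + K·y = [25266/16861, 746848/252915]
step 1: P' = (I − K·H)·P̄ = [16291/16861 18638/16861; 18638/16861 474646/252915]

step 0: x' = [374/457, 877/457], P' = [637/457 774/457; 774/457 1226/457]
step 1: x' = [25266/16861, 746848/252915], P' = [16291/16861 18638/16861; 18638/16861 474646/252915]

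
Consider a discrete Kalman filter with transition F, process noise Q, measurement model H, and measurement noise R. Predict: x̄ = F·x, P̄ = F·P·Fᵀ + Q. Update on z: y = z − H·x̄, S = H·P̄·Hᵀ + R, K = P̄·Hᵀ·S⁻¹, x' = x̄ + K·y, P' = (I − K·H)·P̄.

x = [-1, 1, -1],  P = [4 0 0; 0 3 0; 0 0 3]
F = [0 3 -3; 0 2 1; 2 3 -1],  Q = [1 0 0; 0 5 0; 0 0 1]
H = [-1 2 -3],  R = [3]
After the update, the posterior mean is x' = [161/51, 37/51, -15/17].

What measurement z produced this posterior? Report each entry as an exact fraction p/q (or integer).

x̄ = F·x = [6, 1, 2]
P̄ = F·P·Fᵀ + Q = [55 9 36; 9 20 15; 36 15 47]
S = H·P̄·Hᵀ + R = [561]
K = P̄·Hᵀ·S⁻¹ = [-145/561; -14/561; -49/187]
x' − x̄ = [-145/51, -14/51, -49/17] = K·y
y = (KᵀK)⁻¹·Kᵀ·(x' − x̄) = [11]
z = y + H·x̄ = [11] + [-10] = [1]

z = [1]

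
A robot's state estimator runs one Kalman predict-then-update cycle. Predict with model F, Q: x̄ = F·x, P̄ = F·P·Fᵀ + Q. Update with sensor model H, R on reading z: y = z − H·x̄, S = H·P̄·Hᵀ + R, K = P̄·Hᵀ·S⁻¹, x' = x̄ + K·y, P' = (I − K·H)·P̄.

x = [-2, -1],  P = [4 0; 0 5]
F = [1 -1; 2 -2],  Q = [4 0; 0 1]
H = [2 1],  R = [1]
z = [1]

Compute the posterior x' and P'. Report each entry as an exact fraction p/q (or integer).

x' = [29/81, 41/162]
P' = [85/81 -148/81; -148/81 665/162]

x̄ = F·x = [-1, -2]
P̄ = F·P·Fᵀ + Q = [13 18; 18 37]
y = z − H·x̄ = [5]
S = H·P̄·Hᵀ + R = [162]
K = P̄·Hᵀ·S⁻¹ = [22/81; 73/162]
x' = x̄ + K·y = [29/81, 41/162]
P' = (I − K·H)·P̄ = [85/81 -148/81; -148/81 665/162]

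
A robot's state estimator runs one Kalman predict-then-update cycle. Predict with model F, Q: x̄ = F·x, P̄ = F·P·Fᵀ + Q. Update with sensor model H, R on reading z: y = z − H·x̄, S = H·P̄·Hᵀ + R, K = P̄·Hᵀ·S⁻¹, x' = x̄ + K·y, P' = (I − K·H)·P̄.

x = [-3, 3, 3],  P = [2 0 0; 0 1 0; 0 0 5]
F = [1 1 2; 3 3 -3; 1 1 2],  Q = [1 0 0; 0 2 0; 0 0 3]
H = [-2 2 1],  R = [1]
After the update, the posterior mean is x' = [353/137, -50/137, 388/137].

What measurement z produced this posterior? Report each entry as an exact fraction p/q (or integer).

z = [-3]

x̄ = F·x = [6, -9, 6]
P̄ = F·P·Fᵀ + Q = [24 -21 23; -21 74 -21; 23 -21 26]
S = H·P̄·Hᵀ + R = [411]
K = P̄·Hᵀ·S⁻¹ = [-67/411; 169/411; -62/411]
x' − x̄ = [-469/137, 1183/137, -434/137] = K·y
y = (KᵀK)⁻¹·Kᵀ·(x' − x̄) = [21]
z = y + H·x̄ = [21] + [-24] = [-3]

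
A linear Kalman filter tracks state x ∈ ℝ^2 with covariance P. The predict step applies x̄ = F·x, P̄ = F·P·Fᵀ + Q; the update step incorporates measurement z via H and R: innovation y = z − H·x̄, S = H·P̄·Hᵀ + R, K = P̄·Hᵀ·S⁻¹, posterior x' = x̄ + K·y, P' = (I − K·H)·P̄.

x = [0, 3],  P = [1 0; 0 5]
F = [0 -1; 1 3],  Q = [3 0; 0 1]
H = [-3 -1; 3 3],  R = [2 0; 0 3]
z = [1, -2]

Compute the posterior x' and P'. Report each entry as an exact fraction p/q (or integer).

x' = [-574/1993, -559/1993]
P' = [1073/1993 -1389/1993; -1389/1993 2359/1993]

x̄ = F·x = [-3, 9]
P̄ = F·P·Fᵀ + Q = [8 -15; -15 47]
y = z − H·x̄ = [1, -20]
S = H·P̄·Hᵀ + R = [31 -33; -33 228]
K = P̄·Hᵀ·S⁻¹ = [-915/1993 -316/1993; 904/1993 970/1993]
x' = x̄ + K·y = [-574/1993, -559/1993]
P' = (I − K·H)·P̄ = [1073/1993 -1389/1993; -1389/1993 2359/1993]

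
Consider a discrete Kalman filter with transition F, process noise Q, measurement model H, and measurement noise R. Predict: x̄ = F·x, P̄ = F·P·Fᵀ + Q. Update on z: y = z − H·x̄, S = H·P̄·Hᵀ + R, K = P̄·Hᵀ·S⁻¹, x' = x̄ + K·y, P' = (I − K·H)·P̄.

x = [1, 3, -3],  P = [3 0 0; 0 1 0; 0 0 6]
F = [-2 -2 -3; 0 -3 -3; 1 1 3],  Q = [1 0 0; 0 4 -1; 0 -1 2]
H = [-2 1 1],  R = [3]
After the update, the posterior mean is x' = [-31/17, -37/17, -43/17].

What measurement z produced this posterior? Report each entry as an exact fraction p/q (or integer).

z = [-1]

x̄ = F·x = [1, 0, -5]
P̄ = F·P·Fᵀ + Q = [71 60 -62; 60 67 -58; -62 -58 60]
S = H·P̄·Hᵀ + R = [306]
K = P̄·Hᵀ·S⁻¹ = [-8/17; -37/102; 7/17]
x' − x̄ = [-48/17, -37/17, 42/17] = K·y
y = (KᵀK)⁻¹·Kᵀ·(x' − x̄) = [6]
z = y + H·x̄ = [6] + [-7] = [-1]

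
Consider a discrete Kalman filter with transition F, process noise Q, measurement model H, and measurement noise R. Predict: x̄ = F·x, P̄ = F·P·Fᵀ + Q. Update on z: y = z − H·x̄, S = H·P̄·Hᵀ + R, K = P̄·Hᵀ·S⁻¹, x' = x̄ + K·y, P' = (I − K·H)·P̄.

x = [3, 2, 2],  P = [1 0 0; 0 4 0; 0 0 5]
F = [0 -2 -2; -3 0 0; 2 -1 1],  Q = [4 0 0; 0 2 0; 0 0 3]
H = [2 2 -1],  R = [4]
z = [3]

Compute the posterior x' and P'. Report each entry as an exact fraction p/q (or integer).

x' = [739/128, -275/64, 5/8]
P' = [879/64 -287/32 33/4; -287/32 127/16 -5/2; 33/4 -5/2 12]

x̄ = F·x = [-8, -9, 6]
P̄ = F·P·Fᵀ + Q = [40 0 -2; 0 11 -6; -2 -6 16]
y = z − H·x̄ = [43]
S = H·P̄·Hᵀ + R = [256]
K = P̄·Hᵀ·S⁻¹ = [41/128; 7/64; -1/8]
x' = x̄ + K·y = [739/128, -275/64, 5/8]
P' = (I − K·H)·P̄ = [879/64 -287/32 33/4; -287/32 127/16 -5/2; 33/4 -5/2 12]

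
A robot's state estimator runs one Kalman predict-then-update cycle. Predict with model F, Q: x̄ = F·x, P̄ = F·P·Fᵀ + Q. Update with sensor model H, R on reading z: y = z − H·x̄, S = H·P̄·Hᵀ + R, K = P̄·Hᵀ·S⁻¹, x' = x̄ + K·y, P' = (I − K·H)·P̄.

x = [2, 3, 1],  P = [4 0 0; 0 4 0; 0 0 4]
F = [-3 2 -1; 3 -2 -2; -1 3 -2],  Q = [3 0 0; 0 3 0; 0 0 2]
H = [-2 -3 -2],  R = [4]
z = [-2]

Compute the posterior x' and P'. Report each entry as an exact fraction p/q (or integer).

x' = [-1, -2, 5]
P' = [35529/695 -7374/139 19924/695; -7374/139 8424/139 -5228/139; 19924/695 -5228/139 19574/695]

x̄ = F·x = [-1, -2, 5]
P̄ = F·P·Fᵀ + Q = [59 -44 44; -44 71 -20; 44 -20 58]
y = z − H·x̄ = [0]
S = H·P̄·Hᵀ + R = [695]
K = P̄·Hᵀ·S⁻¹ = [-74/695; -17/139; -144/695]
x' = x̄ + K·y = [-1, -2, 5]
P' = (I − K·H)·P̄ = [35529/695 -7374/139 19924/695; -7374/139 8424/139 -5228/139; 19924/695 -5228/139 19574/695]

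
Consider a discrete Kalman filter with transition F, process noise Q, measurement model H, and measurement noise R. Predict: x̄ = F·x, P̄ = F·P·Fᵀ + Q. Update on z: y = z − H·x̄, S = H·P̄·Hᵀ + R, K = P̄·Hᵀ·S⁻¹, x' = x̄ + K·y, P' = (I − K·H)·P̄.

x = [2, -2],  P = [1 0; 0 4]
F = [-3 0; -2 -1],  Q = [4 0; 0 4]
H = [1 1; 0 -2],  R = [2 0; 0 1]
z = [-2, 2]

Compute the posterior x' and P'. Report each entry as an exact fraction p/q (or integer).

x̄ = F·x = [-6, -2]
P̄ = F·P·Fᵀ + Q = [13 6; 6 12]
y = z − H·x̄ = [6, -2]
S = H·P̄·Hᵀ + R = [39 -36; -36 49]
K = P̄·Hᵀ·S⁻¹ = [499/615 72/205; 6/205 -96/205]
x' = x̄ + K·y = [-376/205, -182/205]
P' = (I − K·H)·P̄ = [1106/615 -36/205; -36/205 48/205]

x' = [-376/205, -182/205]
P' = [1106/615 -36/205; -36/205 48/205]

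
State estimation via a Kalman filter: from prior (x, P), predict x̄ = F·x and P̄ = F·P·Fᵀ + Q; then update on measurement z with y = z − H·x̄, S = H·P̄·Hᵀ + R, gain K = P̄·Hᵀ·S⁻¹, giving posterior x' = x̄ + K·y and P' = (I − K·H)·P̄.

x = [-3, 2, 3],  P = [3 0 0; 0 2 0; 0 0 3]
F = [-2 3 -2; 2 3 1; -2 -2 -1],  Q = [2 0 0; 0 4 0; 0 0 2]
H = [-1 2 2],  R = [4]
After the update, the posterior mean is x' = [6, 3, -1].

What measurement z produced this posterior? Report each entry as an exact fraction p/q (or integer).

x̄ = F·x = [6, 3, -1]
P̄ = F·P·Fᵀ + Q = [44 0 6; 0 37 -27; 6 -27 25]
S = H·P̄·Hᵀ + R = [56]
K = P̄·Hᵀ·S⁻¹ = [-4/7; 5/14; -5/28]
x' − x̄ = [0, 0, 0] = K·y
y = (KᵀK)⁻¹·Kᵀ·(x' − x̄) = [0]
z = y + H·x̄ = [0] + [-2] = [-2]

z = [-2]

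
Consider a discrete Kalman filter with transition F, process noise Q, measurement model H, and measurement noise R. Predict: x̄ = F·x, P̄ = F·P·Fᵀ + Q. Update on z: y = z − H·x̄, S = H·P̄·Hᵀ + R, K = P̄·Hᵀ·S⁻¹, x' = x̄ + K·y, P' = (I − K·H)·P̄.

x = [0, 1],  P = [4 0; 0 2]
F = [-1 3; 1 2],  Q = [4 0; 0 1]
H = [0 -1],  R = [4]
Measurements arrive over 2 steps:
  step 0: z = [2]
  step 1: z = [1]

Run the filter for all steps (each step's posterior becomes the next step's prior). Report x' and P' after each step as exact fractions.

step 0: x' = [19/17, -18/17], P' = [378/17 32/17; 32/17 52/17]
step 1: x' = [-73/17, -1], P' = [33866/799 -8/47; -8/47 172/47]

step 0: x̄ = F·x = [3, 2]
step 0: P̄ = F·P·Fᵀ + Q = [26 8; 8 13]
step 0: y = z − H·x̄ = [4]
step 0: S = H·P̄·Hᵀ + R = [17]
step 0: K = P̄·Hᵀ·S⁻¹ = [-8/17; -13/17]
step 0: x' = x̄ + K·y = [19/17, -18/17]
step 0: P' = (I − K·H)·P̄ = [378/17 32/17; 32/17 52/17]
step 1: x̄ = F·x = [-73/17, -1]
step 1: P̄ = F·P·Fᵀ + Q = [722/17 -2; -2 43]
step 1: y = z − H·x̄ = [0]
step 1: S = H·P̄·Hᵀ + R = [47]
step 1: K = P̄·Hᵀ·S⁻¹ = [2/47; -43/47]
step 1: x' = x̄ + K·y = [-73/17, -1]
step 1: P' = (I − K·H)·P̄ = [33866/799 -8/47; -8/47 172/47]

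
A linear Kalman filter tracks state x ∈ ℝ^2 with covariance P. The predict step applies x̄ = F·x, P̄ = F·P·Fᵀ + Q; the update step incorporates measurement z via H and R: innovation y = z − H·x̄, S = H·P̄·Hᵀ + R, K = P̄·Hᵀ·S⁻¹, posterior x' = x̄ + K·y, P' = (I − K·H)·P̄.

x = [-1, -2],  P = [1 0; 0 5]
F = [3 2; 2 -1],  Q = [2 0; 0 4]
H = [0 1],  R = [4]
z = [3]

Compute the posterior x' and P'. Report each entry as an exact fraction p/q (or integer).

x' = [-131/17, 39/17]
P' = [511/17 -16/17; -16/17 52/17]

x̄ = F·x = [-7, 0]
P̄ = F·P·Fᵀ + Q = [31 -4; -4 13]
y = z − H·x̄ = [3]
S = H·P̄·Hᵀ + R = [17]
K = P̄·Hᵀ·S⁻¹ = [-4/17; 13/17]
x' = x̄ + K·y = [-131/17, 39/17]
P' = (I − K·H)·P̄ = [511/17 -16/17; -16/17 52/17]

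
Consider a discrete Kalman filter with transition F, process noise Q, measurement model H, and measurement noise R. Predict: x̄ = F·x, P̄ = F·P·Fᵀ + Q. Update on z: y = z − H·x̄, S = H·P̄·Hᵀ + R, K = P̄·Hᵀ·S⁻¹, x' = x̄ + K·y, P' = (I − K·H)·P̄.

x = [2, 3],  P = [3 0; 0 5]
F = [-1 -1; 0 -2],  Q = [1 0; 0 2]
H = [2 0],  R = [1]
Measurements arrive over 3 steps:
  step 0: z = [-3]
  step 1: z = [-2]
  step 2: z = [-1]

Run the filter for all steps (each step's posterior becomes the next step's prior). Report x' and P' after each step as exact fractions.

step 0: x' = [-59/37, -82/37], P' = [9/37 10/37; 10/37 414/37]
step 1: x' = [-1779/1957, -7644/1957], P' = [480/1957 848/1957; 848/1957 13762/1957]
step 2: x' = [-26367/73537, -96/151], P' = [17895/73537 60/151; 60/151 966/151]

step 0: x̄ = F·x = [-5, -6]
step 0: P̄ = F·P·Fᵀ + Q = [9 10; 10 22]
step 0: y = z − H·x̄ = [7]
step 0: S = H·P̄·Hᵀ + R = [37]
step 0: K = P̄·Hᵀ·S⁻¹ = [18/37; 20/37]
step 0: x' = x̄ + K·y = [-59/37, -82/37]
step 0: P' = (I − K·H)·P̄ = [9/37 10/37; 10/37 414/37]
step 1: x̄ = F·x = [141/37, 164/37]
step 1: P̄ = F·P·Fᵀ + Q = [480/37 848/37; 848/37 1730/37]
step 1: y = z − H·x̄ = [-356/37]
step 1: S = H·P̄·Hᵀ + R = [1957/37]
step 1: K = P̄·Hᵀ·S⁻¹ = [960/1957; 1696/1957]
step 1: x' = x̄ + K·y = [-1779/1957, -7644/1957]
step 1: P' = (I − K·H)·P̄ = [480/1957 848/1957; 848/1957 13762/1957]
step 2: x̄ = F·x = [9423/1957, 15288/1957]
step 2: P̄ = F·P·Fᵀ + Q = [17895/1957 29220/1957; 29220/1957 58962/1957]
step 2: y = z − H·x̄ = [-20803/1957]
step 2: S = H·P̄·Hᵀ + R = [73537/1957]
step 2: K = P̄·Hᵀ·S⁻¹ = [35790/73537; 120/151]
step 2: x' = x̄ + K·y = [-26367/73537, -96/151]
step 2: P' = (I − K·H)·P̄ = [17895/73537 60/151; 60/151 966/151]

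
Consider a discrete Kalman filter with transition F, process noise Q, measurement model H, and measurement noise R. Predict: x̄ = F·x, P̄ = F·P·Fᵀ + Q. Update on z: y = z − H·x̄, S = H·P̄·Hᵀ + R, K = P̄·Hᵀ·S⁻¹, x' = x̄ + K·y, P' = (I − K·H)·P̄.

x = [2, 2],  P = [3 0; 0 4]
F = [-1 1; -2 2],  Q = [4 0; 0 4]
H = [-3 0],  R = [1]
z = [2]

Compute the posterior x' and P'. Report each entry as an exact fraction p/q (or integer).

x' = [-33/50, -21/25]
P' = [11/100 7/50; 7/50 359/25]

x̄ = F·x = [0, 0]
P̄ = F·P·Fᵀ + Q = [11 14; 14 32]
y = z − H·x̄ = [2]
S = H·P̄·Hᵀ + R = [100]
K = P̄·Hᵀ·S⁻¹ = [-33/100; -21/50]
x' = x̄ + K·y = [-33/50, -21/25]
P' = (I − K·H)·P̄ = [11/100 7/50; 7/50 359/25]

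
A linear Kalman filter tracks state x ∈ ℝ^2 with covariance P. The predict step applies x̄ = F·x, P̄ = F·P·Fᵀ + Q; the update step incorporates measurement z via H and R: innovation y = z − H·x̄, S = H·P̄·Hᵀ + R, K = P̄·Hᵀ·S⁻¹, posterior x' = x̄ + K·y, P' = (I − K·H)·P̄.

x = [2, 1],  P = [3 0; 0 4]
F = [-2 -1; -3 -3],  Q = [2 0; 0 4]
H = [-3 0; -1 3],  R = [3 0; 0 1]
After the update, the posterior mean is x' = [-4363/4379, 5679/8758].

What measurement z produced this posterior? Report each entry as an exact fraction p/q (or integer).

z = [3, 3]

x̄ = F·x = [-5, -9]
P̄ = F·P·Fᵀ + Q = [18 30; 30 67]
S = H·P̄·Hᵀ + R = [165 -216; -216 442]
K = P̄·Hᵀ·S⁻¹ = [-1386/4379 36/4379; -474/4379 2925/8758]
x' − x̄ = [17532/4379, 84501/8758] = K·y
y = (KᵀK)⁻¹·Kᵀ·(x' − x̄) = [-12, 25]
z = y + H·x̄ = [-12, 25] + [15, -22] = [3, 3]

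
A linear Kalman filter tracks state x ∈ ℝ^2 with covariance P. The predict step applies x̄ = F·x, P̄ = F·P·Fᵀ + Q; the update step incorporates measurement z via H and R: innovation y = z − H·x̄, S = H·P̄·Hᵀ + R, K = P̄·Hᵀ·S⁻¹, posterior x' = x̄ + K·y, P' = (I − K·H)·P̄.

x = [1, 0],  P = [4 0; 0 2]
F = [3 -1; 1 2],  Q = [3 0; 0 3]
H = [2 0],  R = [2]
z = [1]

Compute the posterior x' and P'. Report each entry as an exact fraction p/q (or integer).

x' = [44/83, 43/83]
P' = [41/83 8/83; 8/83 1117/83]

x̄ = F·x = [3, 1]
P̄ = F·P·Fᵀ + Q = [41 8; 8 15]
y = z − H·x̄ = [-5]
S = H·P̄·Hᵀ + R = [166]
K = P̄·Hᵀ·S⁻¹ = [41/83; 8/83]
x' = x̄ + K·y = [44/83, 43/83]
P' = (I − K·H)·P̄ = [41/83 8/83; 8/83 1117/83]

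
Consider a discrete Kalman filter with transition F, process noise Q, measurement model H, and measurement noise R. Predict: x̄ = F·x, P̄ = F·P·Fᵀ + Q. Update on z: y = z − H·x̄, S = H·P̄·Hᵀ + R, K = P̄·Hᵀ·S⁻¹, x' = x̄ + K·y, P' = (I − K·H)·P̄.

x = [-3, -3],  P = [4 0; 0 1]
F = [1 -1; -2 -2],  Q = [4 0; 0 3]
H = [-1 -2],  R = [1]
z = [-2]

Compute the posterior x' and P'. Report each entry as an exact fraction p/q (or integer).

x' = [11/13, 28/39]
P' = [231/26 -58/13; -58/13 97/39]

x̄ = F·x = [0, 12]
P̄ = F·P·Fᵀ + Q = [9 -6; -6 23]
y = z − H·x̄ = [22]
S = H·P̄·Hᵀ + R = [78]
K = P̄·Hᵀ·S⁻¹ = [1/26; -20/39]
x' = x̄ + K·y = [11/13, 28/39]
P' = (I − K·H)·P̄ = [231/26 -58/13; -58/13 97/39]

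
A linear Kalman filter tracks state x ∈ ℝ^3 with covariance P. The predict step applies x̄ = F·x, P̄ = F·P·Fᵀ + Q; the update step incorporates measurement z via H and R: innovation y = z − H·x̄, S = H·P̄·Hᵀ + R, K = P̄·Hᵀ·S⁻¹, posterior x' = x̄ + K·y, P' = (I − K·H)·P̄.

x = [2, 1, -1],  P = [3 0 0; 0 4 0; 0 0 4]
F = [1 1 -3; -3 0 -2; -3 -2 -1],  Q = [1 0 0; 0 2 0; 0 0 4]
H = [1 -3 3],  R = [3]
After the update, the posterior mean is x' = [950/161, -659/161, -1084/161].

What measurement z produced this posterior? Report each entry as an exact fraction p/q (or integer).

z = [-2]

x̄ = F·x = [6, -4, -7]
P̄ = F·P·Fᵀ + Q = [44 15 -5; 15 45 35; -5 35 51]
S = H·P̄·Hᵀ + R = [161]
K = P̄·Hᵀ·S⁻¹ = [-16/161; -15/161; 43/161]
x' − x̄ = [-16/161, -15/161, 43/161] = K·y
y = (KᵀK)⁻¹·Kᵀ·(x' − x̄) = [1]
z = y + H·x̄ = [1] + [-3] = [-2]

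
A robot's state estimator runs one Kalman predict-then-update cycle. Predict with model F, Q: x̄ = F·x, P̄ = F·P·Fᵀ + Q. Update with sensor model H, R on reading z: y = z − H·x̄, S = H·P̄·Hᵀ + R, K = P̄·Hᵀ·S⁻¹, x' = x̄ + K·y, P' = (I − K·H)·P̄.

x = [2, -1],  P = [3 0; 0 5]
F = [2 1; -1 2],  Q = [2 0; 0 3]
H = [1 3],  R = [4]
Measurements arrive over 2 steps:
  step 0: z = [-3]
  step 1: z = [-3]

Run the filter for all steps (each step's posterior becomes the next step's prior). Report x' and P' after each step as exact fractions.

step 0: x̄ = F·x = [3, -4]
step 0: P̄ = F·P·Fᵀ + Q = [19 4; 4 26]
step 0: y = z − H·x̄ = [6]
step 0: S = H·P̄·Hᵀ + R = [281]
step 0: K = P̄·Hᵀ·S⁻¹ = [31/281; 82/281]
step 0: x' = x̄ + K·y = [1029/281, -632/281]
step 0: P' = (I − K·H)·P̄ = [4378/281 -1418/281; -1418/281 582/281]
step 1: x̄ = F·x = [1426/281, -2293/281]
step 1: P̄ = F·P·Fᵀ + Q = [12984/281 -11846/281; -11846/281 13221/281]
step 1: y = z − H·x̄ = [4610/281]
step 1: S = H·P̄·Hᵀ + R = [62021/281]
step 1: K = P̄·Hᵀ·S⁻¹ = [-22554/62021; 27817/62021]
step 1: x' = x̄ + K·y = [-55274/62021, -49743/62021]
step 1: P' = (I − K·H)·P̄ = [1055508/62021 -381908/62021; -381908/62021 164392/62021]

step 0: x' = [1029/281, -632/281], P' = [4378/281 -1418/281; -1418/281 582/281]
step 1: x' = [-55274/62021, -49743/62021], P' = [1055508/62021 -381908/62021; -381908/62021 164392/62021]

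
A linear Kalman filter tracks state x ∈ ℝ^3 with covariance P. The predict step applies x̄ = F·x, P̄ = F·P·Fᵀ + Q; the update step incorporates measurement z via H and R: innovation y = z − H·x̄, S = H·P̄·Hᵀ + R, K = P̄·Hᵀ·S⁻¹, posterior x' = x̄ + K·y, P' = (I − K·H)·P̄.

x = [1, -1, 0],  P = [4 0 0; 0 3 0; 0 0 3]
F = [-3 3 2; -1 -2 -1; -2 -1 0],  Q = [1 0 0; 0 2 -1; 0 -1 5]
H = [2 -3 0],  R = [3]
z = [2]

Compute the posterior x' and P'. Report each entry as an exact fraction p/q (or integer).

x' = [-161/160, -839/640, -793/640]
P' = [831/40 2169/160 2823/160; 2169/160 5871/640 7537/640; 2823/160 7537/640 15279/640]

x̄ = F·x = [-6, 1, -1]
P̄ = F·P·Fᵀ + Q = [76 -12 15; -12 21 13; 15 13 24]
y = z − H·x̄ = [17]
S = H·P̄·Hᵀ + R = [640]
K = P̄·Hᵀ·S⁻¹ = [47/160; -87/640; -9/640]
x' = x̄ + K·y = [-161/160, -839/640, -793/640]
P' = (I − K·H)·P̄ = [831/40 2169/160 2823/160; 2169/160 5871/640 7537/640; 2823/160 7537/640 15279/640]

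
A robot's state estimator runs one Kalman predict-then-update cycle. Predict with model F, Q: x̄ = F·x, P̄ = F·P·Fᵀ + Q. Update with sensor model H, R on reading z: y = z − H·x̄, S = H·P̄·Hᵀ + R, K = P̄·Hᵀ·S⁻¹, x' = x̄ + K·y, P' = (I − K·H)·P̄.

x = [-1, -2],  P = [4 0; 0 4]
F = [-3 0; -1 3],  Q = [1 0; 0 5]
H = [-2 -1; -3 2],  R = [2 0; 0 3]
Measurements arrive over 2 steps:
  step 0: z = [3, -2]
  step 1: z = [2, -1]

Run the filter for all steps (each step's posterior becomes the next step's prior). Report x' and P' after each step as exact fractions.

step 0: x̄ = F·x = [3, -5]
step 0: P̄ = F·P·Fᵀ + Q = [37 12; 12 45]
step 0: y = z − H·x̄ = [4, 17]
step 0: S = H·P̄·Hᵀ + R = [243 120; 120 372]
step 0: K = P̄·Hᵀ·S⁻¹ = [-1796/6333 -3607/25332; -893/2111 1189/4222]
step 0: x' = x̄ + K·y = [-14059/25332, -8041/4222]
step 0: P' = (I − K·H)·P̄ = [5651/25332 511/4222; 511/4222 1275/2111]
step 1: x̄ = F·x = [14059/8444, -130679/25332]
step 1: P̄ = F·P·Fᵀ + Q = [25397/8444 -3547/8444; -3547/8444 251615/25332]
step 1: y = z − H·x̄ = [4339/25332, 362557/25332]
step 1: S = H·P̄·Hᵀ + R = [564479/25332 -35443/25332; -35443/25332 1895867/25332]
step 1: K = P̄·Hᵀ·S⁻¹ = [-476417/1834629 -5765894/42196467; -238979/611543 3867558/14065489]
step 1: x' = x̄ + K·y = [-4714588/14065489, -18147134/14065489]
step 1: P' = (I − K·H)·P̄ = [8732578/42196467 1483342/14065489; 1483342/14065489 8026350/14065489]

step 0: x' = [-14059/25332, -8041/4222], P' = [5651/25332 511/4222; 511/4222 1275/2111]
step 1: x' = [-4714588/14065489, -18147134/14065489], P' = [8732578/42196467 1483342/14065489; 1483342/14065489 8026350/14065489]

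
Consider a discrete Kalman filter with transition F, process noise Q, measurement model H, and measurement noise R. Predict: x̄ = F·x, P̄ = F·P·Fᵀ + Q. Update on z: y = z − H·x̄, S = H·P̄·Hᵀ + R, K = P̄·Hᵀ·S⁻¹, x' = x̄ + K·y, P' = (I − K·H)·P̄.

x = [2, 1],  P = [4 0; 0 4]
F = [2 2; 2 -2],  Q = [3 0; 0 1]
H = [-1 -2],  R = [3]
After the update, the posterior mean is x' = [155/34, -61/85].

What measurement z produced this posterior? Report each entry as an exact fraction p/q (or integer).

x̄ = F·x = [6, 2]
P̄ = F·P·Fᵀ + Q = [35 0; 0 33]
S = H·P̄·Hᵀ + R = [170]
K = P̄·Hᵀ·S⁻¹ = [-7/34; -33/85]
x' − x̄ = [-49/34, -231/85] = K·y
y = (KᵀK)⁻¹·Kᵀ·(x' − x̄) = [7]
z = y + H·x̄ = [7] + [-10] = [-3]

z = [-3]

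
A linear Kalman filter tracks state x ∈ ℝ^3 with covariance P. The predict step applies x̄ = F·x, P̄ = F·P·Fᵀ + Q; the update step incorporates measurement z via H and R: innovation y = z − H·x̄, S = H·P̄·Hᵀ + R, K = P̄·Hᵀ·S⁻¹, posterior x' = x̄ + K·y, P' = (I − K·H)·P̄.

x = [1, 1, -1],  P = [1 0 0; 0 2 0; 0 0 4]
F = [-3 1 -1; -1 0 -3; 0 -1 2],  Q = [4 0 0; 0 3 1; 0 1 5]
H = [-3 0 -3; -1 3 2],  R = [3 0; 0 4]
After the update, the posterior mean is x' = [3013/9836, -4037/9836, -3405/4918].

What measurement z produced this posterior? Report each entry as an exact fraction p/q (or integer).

z = [1, -3]

x̄ = F·x = [-1, 2, -3]
P̄ = F·P·Fᵀ + Q = [19 15 -10; 15 40 -23; -10 -23 23]
S = H·P̄·Hᵀ + R = [201 21; 21 149]
K = P̄·Hᵀ·S⁻¹ = [-1383/9836 591/9836; 779/9836 3785/9836; -923/4918 -299/4918]
x' − x̄ = [12849/9836, -23709/9836, 11349/4918] = K·y
y = (KᵀK)⁻¹·Kᵀ·(x' − x̄) = [-11, -4]
z = y + H·x̄ = [-11, -4] + [12, 1] = [1, -3]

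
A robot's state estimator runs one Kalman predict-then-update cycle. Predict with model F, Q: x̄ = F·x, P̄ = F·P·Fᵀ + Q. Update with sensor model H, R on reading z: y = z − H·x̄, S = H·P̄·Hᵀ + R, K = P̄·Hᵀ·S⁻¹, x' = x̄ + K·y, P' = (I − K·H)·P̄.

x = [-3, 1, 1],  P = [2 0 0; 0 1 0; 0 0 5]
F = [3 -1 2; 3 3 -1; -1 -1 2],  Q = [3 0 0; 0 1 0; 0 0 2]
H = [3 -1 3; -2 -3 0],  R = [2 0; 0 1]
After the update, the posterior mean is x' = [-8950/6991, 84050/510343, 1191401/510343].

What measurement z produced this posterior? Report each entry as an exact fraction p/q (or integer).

x̄ = F·x = [-8, -7, 4]
P̄ = F·P·Fᵀ + Q = [42 5 15; 5 33 -19; 15 -19 25]
S = H·P̄·Hᵀ + R = [992 -107; -107 526]
K = P̄·Hᵀ·S⁻¹ = [1051/6991 -1102/6991; -51113/510343 -116153/510343; 76003/510343 41657/510343]
x' − x̄ = [46978/6991, 3656451/510343, -849971/510343] = K·y
y = (KᵀK)⁻¹·Kᵀ·(x' − x̄) = [8, -35]
z = y + H·x̄ = [8, -35] + [-5, 37] = [3, 2]

z = [3, 2]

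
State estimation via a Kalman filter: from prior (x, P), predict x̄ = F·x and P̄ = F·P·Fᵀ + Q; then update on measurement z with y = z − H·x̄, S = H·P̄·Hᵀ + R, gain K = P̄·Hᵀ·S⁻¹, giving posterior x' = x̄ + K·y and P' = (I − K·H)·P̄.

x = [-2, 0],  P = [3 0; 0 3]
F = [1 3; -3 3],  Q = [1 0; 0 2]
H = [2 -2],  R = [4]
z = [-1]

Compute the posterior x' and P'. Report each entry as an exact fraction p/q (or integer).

x' = [-1/8, 27/52]
P' = [111/4 55/2; 55/2 367/13]

x̄ = F·x = [-2, 6]
P̄ = F·P·Fᵀ + Q = [31 18; 18 56]
y = z − H·x̄ = [15]
S = H·P̄·Hᵀ + R = [208]
K = P̄·Hᵀ·S⁻¹ = [1/8; -19/52]
x' = x̄ + K·y = [-1/8, 27/52]
P' = (I − K·H)·P̄ = [111/4 55/2; 55/2 367/13]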